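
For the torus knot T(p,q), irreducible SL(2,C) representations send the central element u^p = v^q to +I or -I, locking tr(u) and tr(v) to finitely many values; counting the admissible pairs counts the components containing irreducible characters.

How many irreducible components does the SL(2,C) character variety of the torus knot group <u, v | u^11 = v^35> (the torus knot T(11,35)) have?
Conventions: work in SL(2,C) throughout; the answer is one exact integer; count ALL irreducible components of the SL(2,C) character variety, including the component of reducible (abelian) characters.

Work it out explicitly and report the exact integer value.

171

Gamma = < u, v | u^11 = v^35 > (torus knot T(11,35)); the central element u^11 = v^35 acts as +I or -I in any irreducible SL(2,C) representation.
This locks tr(u) to 2*cos(pi*alpha/11), alpha in 1..10, and tr(v) to 2*cos(pi*beta/35), beta in 1..34, on each component of irreducible characters.
u^11 = (-1)^alpha I and v^35 = (-1)^beta I must agree, so alpha and beta have equal parity.
Counting: 5 odd alphas x 17 odd betas + 5 even alphas x 17 even betas = 85 + 85 = 170.
components with irreducible characters: 170; plus the single component of reducible (abelian) characters: total 171.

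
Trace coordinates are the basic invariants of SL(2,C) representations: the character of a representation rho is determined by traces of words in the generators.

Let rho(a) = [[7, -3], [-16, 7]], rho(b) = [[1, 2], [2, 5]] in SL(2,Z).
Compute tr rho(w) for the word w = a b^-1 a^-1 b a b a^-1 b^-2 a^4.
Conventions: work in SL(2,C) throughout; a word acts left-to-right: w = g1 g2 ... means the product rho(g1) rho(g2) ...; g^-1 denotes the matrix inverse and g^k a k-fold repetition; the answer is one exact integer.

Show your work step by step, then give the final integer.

rho(a) = [[7, -3], [-16, 7]]
... * rho(b^-1) = [[5, -2], [-2, 1]]  ->  [[41, -17], [-94, 39]]
... * rho(a^-1) = [[7, 3], [16, 7]]  ->  [[15, 4], [-34, -9]]
... * rho(b) = [[1, 2], [2, 5]]  ->  [[23, 50], [-52, -113]]
... * rho(a) = [[7, -3], [-16, 7]]  ->  [[-639, 281], [1444, -635]]
... * rho(b) = [[1, 2], [2, 5]]  ->  [[-77, 127], [174, -287]]
... * rho(a^-1) = [[7, 3], [16, 7]]  ->  [[1493, 658], [-3374, -1487]]
... * rho(b^-1) = [[5, -2], [-2, 1]]  ->  [[6149, -2328], [-13896, 5261]]
... * rho(b^-1) = [[5, -2], [-2, 1]]  ->  [[35401, -14626], [-80002, 33053]]
... * rho(a) = [[7, -3], [-16, 7]]  ->  [[481823, -208585], [-1088862, 471377]]
... * rho(a) = [[7, -3], [-16, 7]]  ->  [[6710121, -2905564], [-15164066, 6566225]]
... * rho(a) = [[7, -3], [-16, 7]]  ->  [[93459871, -40469311], [-211208062, 91455773]]
... * rho(a) = [[7, -3], [-16, 7]]  ->  [[1301728073, -563664790], [-2941748802, 1273814597]]
tr = 1301728073 + 1273814597 = 2575542670

2575542670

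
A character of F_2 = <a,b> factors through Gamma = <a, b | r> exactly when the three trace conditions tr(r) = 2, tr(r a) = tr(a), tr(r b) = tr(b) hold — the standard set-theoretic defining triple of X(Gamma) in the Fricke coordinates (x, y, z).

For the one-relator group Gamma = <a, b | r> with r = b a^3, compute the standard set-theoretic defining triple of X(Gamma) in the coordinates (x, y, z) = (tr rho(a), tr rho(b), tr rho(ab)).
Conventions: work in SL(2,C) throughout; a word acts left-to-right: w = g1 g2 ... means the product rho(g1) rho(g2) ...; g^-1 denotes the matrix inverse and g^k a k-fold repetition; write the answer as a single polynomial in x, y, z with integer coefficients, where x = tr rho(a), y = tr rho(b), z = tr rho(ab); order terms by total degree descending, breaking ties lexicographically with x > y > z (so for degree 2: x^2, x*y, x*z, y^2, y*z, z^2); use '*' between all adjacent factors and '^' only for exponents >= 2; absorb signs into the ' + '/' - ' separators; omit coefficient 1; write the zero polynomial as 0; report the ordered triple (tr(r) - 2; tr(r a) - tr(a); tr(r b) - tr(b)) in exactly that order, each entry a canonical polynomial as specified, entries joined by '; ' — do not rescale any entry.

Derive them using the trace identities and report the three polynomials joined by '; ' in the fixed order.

x^2*z - x*y - z - 2; x^3*z - x^2*y - 2*x*z - x + y; x^2*y*z - x^3 - x*y^2 - y*z + 3*x - y

tr(b a^2) = tr(a) * tr(b a) - tr(b)   [square of a] = x*z - y
tr(b a^3) = tr(a) * tr(b a^2) - tr(b a)   [square of a] = x^2*z - x*y - z
tr(b a^4) = tr(a) * tr(a b a^2) - tr(a b a) = x^3*z - x^2*y - 2*x*z + y
tr(b^2 a) = tr(b) * tr(a b) - tr(a) = y*z - x
tr(b^2) = tr(b) * tr(b) - tr(1) = y^2 - 2
tr(a b^2 a) = tr(a) * tr(b^2 a) - tr(b^2) = x*y*z - x^2 - y^2 + 2
tr(b a^3 b) = tr(a) * tr(a b^2 a) - tr(a b^2) = x^2*y*z - x^3 - x*y^2 - y*z + 3*x
assemble the triple (tr(r) - 2; tr(r a) - x; tr(r b) - y)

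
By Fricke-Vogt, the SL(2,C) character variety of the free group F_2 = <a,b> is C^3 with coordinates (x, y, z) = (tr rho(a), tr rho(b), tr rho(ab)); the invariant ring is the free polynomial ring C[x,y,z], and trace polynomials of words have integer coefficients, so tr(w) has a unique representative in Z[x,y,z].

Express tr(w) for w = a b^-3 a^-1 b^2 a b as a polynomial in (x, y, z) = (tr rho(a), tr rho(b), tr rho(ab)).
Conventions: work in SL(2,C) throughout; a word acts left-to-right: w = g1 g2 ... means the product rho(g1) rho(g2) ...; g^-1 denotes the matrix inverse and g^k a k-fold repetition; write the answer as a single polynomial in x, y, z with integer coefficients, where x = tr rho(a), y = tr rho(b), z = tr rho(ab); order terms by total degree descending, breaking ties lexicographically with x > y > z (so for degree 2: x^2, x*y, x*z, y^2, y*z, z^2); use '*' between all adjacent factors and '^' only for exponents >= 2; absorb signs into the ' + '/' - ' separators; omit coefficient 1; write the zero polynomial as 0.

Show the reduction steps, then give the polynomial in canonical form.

-x*y^4*z^2 + x^2*y^3*z + y^5*z + y^3*z^3 + x*y^2*z^2 - x^2*y*z - 5*y^3*z - y*z^3 + 4*y*z + x

next, tr(a b^2) = tr(b)*tr(a b) - tr(a) = y*z - x
next, tr(b^2 a b) = tr(b)*tr(a b^2) - tr(a b) = y^2*z - x*y - z
tr(a b a b) = tr(b a)*tr(b a) - tr(1)   [split at repeated b] = z^2 - 2
tr(a b a) = tr(a)*tr(b a) - tr(b) = x*z - y
tr(b a b a b) = tr(b)*tr(a b a b) - tr(a b a) = y*z^2 - x*z - y
tr(b^2 a b a b) = tr(b)*tr(b a b a b) - tr(b a b a) = y^2*z^2 - x*y*z - y^2 - z^2 + 2
tr(a b a b a b) = tr(a b)*tr(a b a b) - tr(a^-1 b^-1)   [split at repeated a] = z^3 - 3*z
next, tr(a b a b a) = tr(a)*tr(b a b a) - tr(b a b) = x*z^2 - y*z - x
tr(b^2 a b a b a) = tr(b)*tr(a b a b a b) - tr(a b a b a) = y*z^3 - x*z^2 - 2*y*z + x
next, tr(a^-1 b^2 a b a b) = tr(b^2 a b a b)*tr(a) - tr(b^2 a b a b a) = x*y^2*z^2 - x^2*y*z - y*z^3 - x*y^2 + 2*y*z + x
tr(b^-1 a^-1 b^2 a b a) = tr(a^-1 b^2 a b a)*tr(b) - tr(a^-1 b^2 a b a b) = -x*y^2*z^2 + x^2*y*z + y^3*z + y*z^3 - 3*y*z - x
tr(a^-1 b^2 a b a b^-2) = tr(b^-1 a^-1 b^2 a b a)*tr(b) - tr(b^-1 a^-1 b^2 a b a b) = -x*y^3*z^2 + x^2*y^2*z + y^4*z + y^2*z^3 - 4*y^2*z + z
next, tr(a b^-3 a^-1 b^2 a b) = tr(a^-1 b^2 a b a b^-2)*tr(b) - tr(a^-1 b^2 a b a b^-1) = -x*y^4*z^2 + x^2*y^3*z + y^5*z + y^3*z^3 + x*y^2*z^2 - x^2*y*z - 5*y^3*z - y*z^3 + 4*y*z + x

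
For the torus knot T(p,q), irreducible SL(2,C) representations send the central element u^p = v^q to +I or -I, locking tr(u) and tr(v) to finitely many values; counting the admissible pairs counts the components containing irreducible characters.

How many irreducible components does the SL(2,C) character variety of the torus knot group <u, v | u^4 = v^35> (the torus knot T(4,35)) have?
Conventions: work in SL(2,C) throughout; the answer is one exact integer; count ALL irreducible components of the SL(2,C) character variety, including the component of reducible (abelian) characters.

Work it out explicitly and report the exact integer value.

52

For T(4,35): irreducibility forces the central element u^4 = v^35 to one of +I, -I.
This locks tr(u) to 2*cos(pi*alpha/4), alpha in 1..3, and tr(v) to 2*cos(pi*beta/35), beta in 1..34, on each component of irreducible characters.
Consistency of u^4 = (-1)^alpha I with v^35 = (-1)^beta I forces alpha = beta (mod 2).
Counting: 2 odd alphas x 17 odd betas + 1 even alphas x 17 even betas = 34 + 17 = 51.
components with irreducible characters: 51; plus the single component of reducible (abelian) characters: total 52.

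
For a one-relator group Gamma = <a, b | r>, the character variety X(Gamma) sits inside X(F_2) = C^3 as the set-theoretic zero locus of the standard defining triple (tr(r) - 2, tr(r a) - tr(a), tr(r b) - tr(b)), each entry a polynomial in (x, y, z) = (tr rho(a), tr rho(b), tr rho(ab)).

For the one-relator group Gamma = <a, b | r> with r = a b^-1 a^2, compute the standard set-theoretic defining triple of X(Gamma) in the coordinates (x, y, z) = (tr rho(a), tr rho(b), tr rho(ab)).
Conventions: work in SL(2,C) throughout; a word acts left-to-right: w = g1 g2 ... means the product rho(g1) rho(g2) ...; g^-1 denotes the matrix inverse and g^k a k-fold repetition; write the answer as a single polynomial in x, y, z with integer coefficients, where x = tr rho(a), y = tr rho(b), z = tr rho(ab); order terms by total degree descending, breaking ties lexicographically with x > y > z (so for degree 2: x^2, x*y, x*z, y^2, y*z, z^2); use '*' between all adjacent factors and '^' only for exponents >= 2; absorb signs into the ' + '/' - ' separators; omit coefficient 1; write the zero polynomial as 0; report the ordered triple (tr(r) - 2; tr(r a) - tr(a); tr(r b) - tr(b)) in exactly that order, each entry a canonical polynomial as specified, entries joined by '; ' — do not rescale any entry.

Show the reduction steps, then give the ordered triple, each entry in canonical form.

x^3*y - x^2*z - 2*x*y + z - 2; x^4*y - x^3*z - 3*x^2*y + 2*x*z - x + y; x^2*y*z - x*y^2 - x*z^2 + x - y

trace(a^2) = trace(a) trace(a) - trace(1)   [square of a] = x^2 - 2
trace(a^3) = trace(a) trace(a^2) - trace(a)   [square of a] = x^3 - 3*x
trace(a b a) = trace(a) trace(b a) - trace(b)   [square of a] = x*z - y
trace(a^3 b) = trace(a) trace(a b a) - trace(a b)   [square of a] = x^2*z - x*y - z
trace(a b^-1 a^2) = trace(a^3) trace(b) - trace(a^3 b)   [inverse elimination on b] = x^3*y - x^2*z - 2*x*y + z
trace(a^4) = trace(a) trace(a^3) - trace(a^2) = x^4 - 4*x^2 + 2
trace(a^4 b) = trace(a) trace(b a^3) - trace(b a^2) = x^3*z - x^2*y - 2*x*z + y
trace(a b^-1 a^3) = trace(a^4) trace(b) - trace(a^4 b) = x^4*y - x^3*z - 3*x^2*y + 2*x*z + y
trace(b a b a) = trace(b a) trace(b a) - trace(1) = z^2 - 2
trace(b a b) = trace(b) trace(a b) - trace(a) = y*z - x
trace(a^2 b a b) = trace(a) trace(b a b a) - trace(b a b) = x*z^2 - y*z - x
trace(a b^-1 a^2 b) = trace(a^2 b a) trace(b) - trace(a^2 b a b) = x^2*y*z - x*y^2 - x*z^2 + x
assemble the triple (trace(r) - 2; trace(r a) - x; trace(r b) - y)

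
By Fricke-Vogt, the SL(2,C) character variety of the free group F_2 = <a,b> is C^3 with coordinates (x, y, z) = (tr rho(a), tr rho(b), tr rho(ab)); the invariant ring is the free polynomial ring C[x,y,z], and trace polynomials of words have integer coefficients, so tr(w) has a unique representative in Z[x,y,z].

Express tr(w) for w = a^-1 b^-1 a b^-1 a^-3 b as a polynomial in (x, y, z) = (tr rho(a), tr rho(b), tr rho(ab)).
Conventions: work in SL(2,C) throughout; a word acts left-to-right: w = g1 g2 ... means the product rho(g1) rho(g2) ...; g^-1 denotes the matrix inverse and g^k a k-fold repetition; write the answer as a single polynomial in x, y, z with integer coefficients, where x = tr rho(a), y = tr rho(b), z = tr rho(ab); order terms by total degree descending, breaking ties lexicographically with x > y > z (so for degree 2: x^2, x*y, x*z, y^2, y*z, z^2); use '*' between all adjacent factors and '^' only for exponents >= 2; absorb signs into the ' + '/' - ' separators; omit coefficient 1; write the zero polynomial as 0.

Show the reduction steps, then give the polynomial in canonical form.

tr(a^-1) = tr(a) = x
tr(a b a) = tr(a) * tr(b a) - tr(b)   [square of a] = x*z - y
tr(a b a b) = tr(a b) * tr(a b) - tr(1)   [split at a repeated a] = z^2 - 2
tr(b^-1 a b a) = tr(a b a) * tr(b) - tr(a b a b)   [inverse elimination on b] = x*y*z - y^2 - z^2 + 2
tr(b a^-1 b^-1 a) = tr(b^-1 a b) * tr(a) - tr(b^-1 a b a)   [inverse elimination on a] = -x*y*z + x^2 + y^2 + z^2 - 2
tr(a^-1 b a^-1 b^-1) = tr(b a^-1 b^-1) * tr(a) - tr(b a^-1 b^-1 a)   [inverse elimination on a] = x*y*z - y^2 - z^2 + 2
tr(b a^-1) = tr(b) * tr(a) - tr(b a)   [inverse elimination on a] = x*y - z
tr(a^2) = tr(a) * tr(a) - tr(1)   [square of a] = x^2 - 2
tr(b a^2 b) = tr(b) * tr(a^2 b) - tr(a^2)   [square of b] = x*y*z - x^2 - y^2 + 2
tr(b a b) = tr(b) * tr(a b) - tr(a)   [square of b] = y*z - x
tr(b a^2 b a) = tr(a) * tr(b a b a) - tr(b a b)   [square of a] = x*z^2 - y*z - x
tr(a^-1 b a^2 b) = tr(b a^2 b) * tr(a) - tr(b a^2 b a)   [inverse elimination on a] = x^2*y*z - x^3 - x*y^2 - x*z^2 + y*z + 3*x
tr(a b a^-2 b a) = tr(a^-1 b a^2 b) * tr(a) - tr(a^-1 b a^2 b a)   [inverse elimination on a] = x^3*y*z - x^4 - x^2*y^2 - x^2*z^2 + 4*x^2 + y^2 - 2
tr(b a b a b) = tr(b) * tr(a b a b) - tr(a b a)   [square of b] = y*z^2 - x*z - y
tr(b a b a b a) = tr(a b a b) * tr(a b) - tr(b a)   [split at a repeated a] = z^3 - 3*z
tr(b a b a b a^-1) = tr(b a b a b) * tr(a) - tr(b a b a b a)   [inverse elimination on a] = x*y*z^2 - x^2*z - z^3 - x*y + 3*z
tr(a b a^-2 b a b) = tr(b a b a b a^-1) * tr(a) - tr(b a b a b)   [inverse elimination on a] = x^2*y*z^2 - x^3*z - x*z^3 - x^2*y - y*z^2 + 4*x*z + y
tr(b^-1 a b a^-2 b a) = tr(a b a^-2 b a) * tr(b) - tr(a b a^-2 b a b)   [inverse elimination on b] = x^3*y^2*z - x^4*y - x^2*y^3 - 2*x^2*y*z^2 + x^3*z + x*z^3 + 5*x^2*y + y^3 + y*z^2 - 4*x*z - 3*y
tr(a^-2 b a^-1 b^-1 a b) = tr(b^-1 a b a^-2 b) * tr(a) - tr(b^-1 a b a^-2 b a)   [inverse elimination on a] = -x^3*y^2*z + x^4*y + x^2*y^3 + 2*x^2*y*z^2 - x^3*z - x*z^3 - 4*x^2*y - y^3 - y*z^2 + 3*x*z + 3*y
tr(b a^-1 b^-1 a b^-1 a^-2) = tr(a^-2 b a^-1 b^-1 a) * tr(b) - tr(a^-2 b a^-1 b^-1 a b)   [inverse elimination on b] = x^3*y^2*z - x^4*y - x^2*y^3 - 2*x^2*y*z^2 + x^3*z + x*y^2*z + x*z^3 + 4*x^2*y - 3*x*z - y
tr(a b a^2) = tr(a) * tr(b a^2) - tr(b a)   [square of a] = x^2*z - x*y - z
tr(b a^2 b^-1 a) = tr(a b a^2) * tr(b) - tr(a b a^2 b)   [inverse elimination on b] = x^2*y*z - x*y^2 - x*z^2 + x
tr(a b^-1 a^-1 b a) = tr(b a^2 b^-1) * tr(a) - tr(b a^2 b^-1 a)   [inverse elimination on a] = -x^2*y*z + x^3 + x*y^2 + x*z^2 - 3*x
tr(a b^-1 a^-1 b a b) = tr(a^-1 b a b a) * tr(b) - tr(a^-1 b a b a b)   [inverse elimination on b] = -x*y*z^2 + x^2*z + y^2*z + z^3 - 3*z
tr(b^-1 a b^-1 a^-1 b a) = tr(a b^-1 a^-1 b a) * tr(b) - tr(a b^-1 a^-1 b a b)   [inverse elimination on b] = -x^2*y^2*z + x^3*y + x*y^3 + 2*x*y*z^2 - x^2*z - y^2*z - z^3 - 3*x*y + 3*z
tr(b a^-1 b^-1 a b^-1 a^-1) = tr(b^-1 a b^-1 a^-1 b) * tr(a) - tr(b^-1 a b^-1 a^-1 b a)   [inverse elimination on a] = x^2*y^2*z - x^3*y - x*y^3 - 2*x*y*z^2 + x^2*z + y^2*z + z^3 + 4*x*y - 3*z
tr(a^-1 b^-1 a b^-1 a^-3 b) = tr(b a^-1 b^-1 a b^-1 a^-2) * tr(a) - tr(b a^-1 b^-1 a b^-1 a^-1)   [inverse elimination on a] = x^4*y^2*z - x^5*y - x^3*y^3 - 2*x^3*y*z^2 + x^4*z + x^2*z^3 + 5*x^3*y + x*y^3 + 2*x*y*z^2 - 4*x^2*z - y^2*z - z^3 - 5*x*y + 3*z

x^4*y^2*z - x^5*y - x^3*y^3 - 2*x^3*y*z^2 + x^4*z + x^2*z^3 + 5*x^3*y + x*y^3 + 2*x*y*z^2 - 4*x^2*z - y^2*z - z^3 - 5*x*y + 3*z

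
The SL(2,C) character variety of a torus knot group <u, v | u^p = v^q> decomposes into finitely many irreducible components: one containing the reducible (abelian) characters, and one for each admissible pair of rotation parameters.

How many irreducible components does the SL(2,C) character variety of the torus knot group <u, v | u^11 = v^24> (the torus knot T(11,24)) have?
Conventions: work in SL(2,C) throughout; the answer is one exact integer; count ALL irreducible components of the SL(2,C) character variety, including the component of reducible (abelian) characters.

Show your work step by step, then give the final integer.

For T(11,24): irreducibility forces the central element u^11 = v^24 to one of +I, -I.
So on each irreducible component the traces are pinned: tr(u) = 2*cos(pi*alpha/11) with 1 <= alpha <= 10, tr(v) = 2*cos(pi*beta/24) with 1 <= beta <= 23.
Consistency of u^11 = (-1)^alpha I with v^24 = (-1)^beta I forces alpha = beta (mod 2).
Enumerate parity-matched pairs: 5*12 odd-odd plus 5*11 even-even gives 115.
Total: 115 irreducible-character components + 1 reducible (abelian) component = 116.

116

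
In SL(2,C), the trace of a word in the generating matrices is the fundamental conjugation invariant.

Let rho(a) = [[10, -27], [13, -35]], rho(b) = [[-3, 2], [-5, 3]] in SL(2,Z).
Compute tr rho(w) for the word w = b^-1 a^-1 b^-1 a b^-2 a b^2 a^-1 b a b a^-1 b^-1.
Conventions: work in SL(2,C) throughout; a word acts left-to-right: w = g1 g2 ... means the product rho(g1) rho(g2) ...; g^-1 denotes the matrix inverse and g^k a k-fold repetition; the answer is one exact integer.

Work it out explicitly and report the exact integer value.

843050

rho(b^-1) = [[3, -2], [5, -3]]
... * rho(a^-1) = [[-35, 27], [-13, 10]]  ->  [[-79, 61], [-136, 105]]
... * rho(b^-1) = [[3, -2], [5, -3]]  ->  [[68, -25], [117, -43]]
... * rho(a) = [[10, -27], [13, -35]]  ->  [[355, -961], [611, -1654]]
... * rho(b^-1) = [[3, -2], [5, -3]]  ->  [[-3740, 2173], [-6437, 3740]]
... * rho(b^-1) = [[3, -2], [5, -3]]  ->  [[-355, 961], [-611, 1654]]
... * rho(a) = [[10, -27], [13, -35]]  ->  [[8943, -24050], [15392, -41393]]
... * rho(b) = [[-3, 2], [-5, 3]]  ->  [[93421, -54264], [160789, -93395]]
... * rho(b) = [[-3, 2], [-5, 3]]  ->  [[-8943, 24050], [-15392, 41393]]
... * rho(a^-1) = [[-35, 27], [-13, 10]]  ->  [[355, -961], [611, -1654]]
... * rho(b) = [[-3, 2], [-5, 3]]  ->  [[3740, -2173], [6437, -3740]]
... * rho(a) = [[10, -27], [13, -35]]  ->  [[9151, -24925], [15750, -42899]]
... * rho(b) = [[-3, 2], [-5, 3]]  ->  [[97172, -56473], [167245, -97197]]
... * rho(a^-1) = [[-35, 27], [-13, 10]]  ->  [[-2666871, 2058914], [-4590014, 3543645]]
... * rho(b^-1) = [[3, -2], [5, -3]]  ->  [[2293957, -843000], [3948183, -1450907]]
tr = 2293957 + -1450907 = 843050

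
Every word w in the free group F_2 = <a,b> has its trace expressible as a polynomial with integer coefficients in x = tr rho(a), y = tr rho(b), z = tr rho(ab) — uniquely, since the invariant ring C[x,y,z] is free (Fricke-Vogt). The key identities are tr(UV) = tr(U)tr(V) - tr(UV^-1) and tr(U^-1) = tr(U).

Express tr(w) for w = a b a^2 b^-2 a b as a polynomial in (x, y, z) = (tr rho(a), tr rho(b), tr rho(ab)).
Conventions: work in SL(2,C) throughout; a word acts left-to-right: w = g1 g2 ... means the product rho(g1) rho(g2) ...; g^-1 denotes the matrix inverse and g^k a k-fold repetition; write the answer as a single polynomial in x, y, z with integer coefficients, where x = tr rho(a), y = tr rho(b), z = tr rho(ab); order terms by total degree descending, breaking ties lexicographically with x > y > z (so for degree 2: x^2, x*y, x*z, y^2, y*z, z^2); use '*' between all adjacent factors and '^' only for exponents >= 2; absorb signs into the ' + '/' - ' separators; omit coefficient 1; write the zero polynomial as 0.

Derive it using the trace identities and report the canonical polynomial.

so tr(b a b a) = tr(b a) * tr(b a) - tr(1) = z^2 - 2
so tr(b a b) = tr(b) * tr(a b) - tr(a) = y*z - x
tr(b a b a^2) = tr(a) * tr(b a b a) - tr(b a b) = x*z^2 - y*z - x
tr(a b a b a^2) = tr(a) * tr(b a b a^2) - tr(b a b a) = x^2*z^2 - x*y*z - x^2 - z^2 + 2
reduce: tr(b a b a b a) = tr(b a b a) * tr(b a) - tr(a b) = z^3 - 3*z
tr(a b a) = tr(a) * tr(b a) - tr(b) = x*z - y
reduce: tr(b a b a b) = tr(b) * tr(a b a b) - tr(a b a) = y*z^2 - x*z - y
tr(a b a b a^2 b) = tr(a) * tr(b a b a b a) - tr(b a b a b) = x*z^3 - y*z^2 - 2*x*z + y
reduce: tr(a b a b a^2 b^-1) = tr(a b a b a^2) * tr(b) - tr(a b a b a^2 b) = x^2*y*z^2 - x*y^2*z - x*z^3 - x^2*y + 2*x*z + y
tr(a b a^2 b^-2 a b) = tr(a b a b a^2 b^-1) * tr(b) - tr(a b a b a^2) = x^2*y^2*z^2 - x*y^3*z - x*y*z^3 - x^2*y^2 - x^2*z^2 + 3*x*y*z + x^2 + y^2 + z^2 - 2

x^2*y^2*z^2 - x*y^3*z - x*y*z^3 - x^2*y^2 - x^2*z^2 + 3*x*y*z + x^2 + y^2 + z^2 - 2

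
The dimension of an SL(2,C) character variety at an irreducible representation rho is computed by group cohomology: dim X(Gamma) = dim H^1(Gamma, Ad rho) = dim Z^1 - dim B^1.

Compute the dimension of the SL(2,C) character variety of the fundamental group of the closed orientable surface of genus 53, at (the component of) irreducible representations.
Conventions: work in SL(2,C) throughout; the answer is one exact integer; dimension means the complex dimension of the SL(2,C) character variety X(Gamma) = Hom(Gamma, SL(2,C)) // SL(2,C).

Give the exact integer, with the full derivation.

Gamma = pi_1(Sigma_53) = < a_1, b_1, ..., a_53, b_53 | prod [a_i, b_i] > has 2g = 106 generators and 1 relator.
Unconstrained cocycle data is one sl_2 vector per generator (318 dimensions), cut by the relator condition d_2(z) = 0.
H^2 = coker(d_2) is dual to H^0 = 0 at irreducible rho (Poincare duality), so d_2 is onto: dim Z^1 = 315.
Coboundaries contribute dim B^1 = 3 (injective at irreducible rho).
dim X = dim H^1 = 315 - 3 = 312.

312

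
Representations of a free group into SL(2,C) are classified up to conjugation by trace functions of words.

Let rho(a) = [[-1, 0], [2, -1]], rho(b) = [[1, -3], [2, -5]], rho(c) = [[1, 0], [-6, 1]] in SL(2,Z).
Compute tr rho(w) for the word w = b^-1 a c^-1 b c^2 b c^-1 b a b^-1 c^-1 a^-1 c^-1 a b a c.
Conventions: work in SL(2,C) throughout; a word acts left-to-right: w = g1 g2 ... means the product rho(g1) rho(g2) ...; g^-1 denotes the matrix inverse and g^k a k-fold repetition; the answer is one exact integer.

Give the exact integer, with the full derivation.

44712310

rho(b^-1) = [[-5, 3], [-2, 1]]
... * rho(a) = [[-1, 0], [2, -1]]  ->  [[11, -3], [4, -1]]
... * rho(c^-1) = [[1, 0], [6, 1]]  ->  [[-7, -3], [-2, -1]]
... * rho(b) = [[1, -3], [2, -5]]  ->  [[-13, 36], [-4, 11]]
... * rho(c) = [[1, 0], [-6, 1]]  ->  [[-229, 36], [-70, 11]]
... * rho(c) = [[1, 0], [-6, 1]]  ->  [[-445, 36], [-136, 11]]
... * rho(b) = [[1, -3], [2, -5]]  ->  [[-373, 1155], [-114, 353]]
... * rho(c^-1) = [[1, 0], [6, 1]]  ->  [[6557, 1155], [2004, 353]]
... * rho(b) = [[1, -3], [2, -5]]  ->  [[8867, -25446], [2710, -7777]]
... * rho(a) = [[-1, 0], [2, -1]]  ->  [[-59759, 25446], [-18264, 7777]]
... * rho(b^-1) = [[-5, 3], [-2, 1]]  ->  [[247903, -153831], [75766, -47015]]
... * rho(c^-1) = [[1, 0], [6, 1]]  ->  [[-675083, -153831], [-206324, -47015]]
... * rho(a^-1) = [[-1, 0], [-2, -1]]  ->  [[982745, 153831], [300354, 47015]]
... * rho(c^-1) = [[1, 0], [6, 1]]  ->  [[1905731, 153831], [582444, 47015]]
... * rho(a) = [[-1, 0], [2, -1]]  ->  [[-1598069, -153831], [-488414, -47015]]
... * rho(b) = [[1, -3], [2, -5]]  ->  [[-1905731, 5563362], [-582444, 1700317]]
... * rho(a) = [[-1, 0], [2, -1]]  ->  [[13032455, -5563362], [3983078, -1700317]]
... * rho(c) = [[1, 0], [-6, 1]]  ->  [[46412627, -5563362], [14184980, -1700317]]
tr = 46412627 + -1700317 = 44712310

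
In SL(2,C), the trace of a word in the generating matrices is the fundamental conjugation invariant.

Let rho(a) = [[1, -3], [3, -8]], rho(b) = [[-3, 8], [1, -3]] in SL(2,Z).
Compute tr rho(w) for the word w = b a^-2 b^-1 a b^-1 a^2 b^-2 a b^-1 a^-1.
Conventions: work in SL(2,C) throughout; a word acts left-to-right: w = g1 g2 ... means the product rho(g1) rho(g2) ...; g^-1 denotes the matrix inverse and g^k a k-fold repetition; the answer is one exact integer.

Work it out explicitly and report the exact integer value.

rho(b) = [[-3, 8], [1, -3]]
... * rho(a^-1) = [[-8, 3], [-3, 1]]  ->  [[0, -1], [1, 0]]
... * rho(a^-1) = [[-8, 3], [-3, 1]]  ->  [[3, -1], [-8, 3]]
... * rho(b^-1) = [[-3, -8], [-1, -3]]  ->  [[-8, -21], [21, 55]]
... * rho(a) = [[1, -3], [3, -8]]  ->  [[-71, 192], [186, -503]]
... * rho(b^-1) = [[-3, -8], [-1, -3]]  ->  [[21, -8], [-55, 21]]
... * rho(a) = [[1, -3], [3, -8]]  ->  [[-3, 1], [8, -3]]
... * rho(a) = [[1, -3], [3, -8]]  ->  [[0, 1], [-1, 0]]
... * rho(b^-1) = [[-3, -8], [-1, -3]]  ->  [[-1, -3], [3, 8]]
... * rho(b^-1) = [[-3, -8], [-1, -3]]  ->  [[6, 17], [-17, -48]]
... * rho(a) = [[1, -3], [3, -8]]  ->  [[57, -154], [-161, 435]]
... * rho(b^-1) = [[-3, -8], [-1, -3]]  ->  [[-17, 6], [48, -17]]
... * rho(a^-1) = [[-8, 3], [-3, 1]]  ->  [[118, -45], [-333, 127]]
tr = 118 + 127 = 245

245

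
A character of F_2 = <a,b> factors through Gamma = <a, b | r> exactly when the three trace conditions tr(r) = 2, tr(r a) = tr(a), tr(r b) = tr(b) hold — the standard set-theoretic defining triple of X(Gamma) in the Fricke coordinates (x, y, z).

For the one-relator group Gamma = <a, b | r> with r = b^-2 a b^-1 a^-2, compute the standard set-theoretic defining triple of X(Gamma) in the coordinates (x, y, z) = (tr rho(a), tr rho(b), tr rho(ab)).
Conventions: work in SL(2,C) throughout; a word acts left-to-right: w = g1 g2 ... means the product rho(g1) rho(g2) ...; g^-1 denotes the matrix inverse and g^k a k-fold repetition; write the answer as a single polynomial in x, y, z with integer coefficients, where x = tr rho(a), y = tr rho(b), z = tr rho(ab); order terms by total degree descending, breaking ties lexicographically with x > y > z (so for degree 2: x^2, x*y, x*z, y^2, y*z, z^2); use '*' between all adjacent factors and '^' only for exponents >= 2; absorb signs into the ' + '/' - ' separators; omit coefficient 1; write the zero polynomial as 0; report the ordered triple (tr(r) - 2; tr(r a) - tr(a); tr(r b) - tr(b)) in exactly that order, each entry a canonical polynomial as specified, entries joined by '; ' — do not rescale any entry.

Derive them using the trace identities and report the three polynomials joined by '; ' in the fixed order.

tr(a b^-1) = tr(a) tr(b) - tr(a b)   [inverse elimination on b] = x*y - z
tr(b^-1 a b^-1) = tr(a b^-1) tr(b) - tr(a)   [inverse elimination on b] = x*y^2 - y*z - x
tr(a^2) = tr(a) tr(a) - tr(1)   [square of a] = x^2 - 2
so tr(a^2 b) = tr(a) tr(b a) - tr(b)   [square of a] = x*z - y
so tr(a b^-1 a) = tr(a^2) tr(b) - tr(a^2 b)   [inverse elimination on b] = x^2*y - x*z - y
reduce: tr(a b a b) = tr(a b) tr(a b) - tr(1)   [split at a repeated a] = z^2 - 2
so tr(a b^-1 a b) = tr(a b a) tr(b) - tr(a b a b)   [inverse elimination on b] = x*y*z - y^2 - z^2 + 2
tr(b^-1 a b^-1 a) = tr(a b^-1 a) tr(b) - tr(a b^-1 a b)   [inverse elimination on b] = x^2*y^2 - 2*x*y*z + z^2 - 2
reduce: tr(a^-1 b^-1 a b^-1) = tr(b^-1 a b^-1) tr(a) - tr(b^-1 a b^-1 a)   [inverse elimination on a] = x*y*z - x^2 - z^2 + 2
so tr(a b^-1 a^-2 b^-1) = tr(a^-1 b^-1 a b^-1) tr(a) - tr(a^-1 b^-1 a b^-1 a)   [inverse elimination on a] = x^2*y*z - x^3 - x*y^2 - x*z^2 + y*z + 3*x
so tr(b^-2 a b^-1 a^-2) = tr(a b^-1 a^-2 b^-1) tr(b) - tr(a b^-1 a^-2)   [inverse elimination on b] = x^2*y^2*z - x^3*y - x*y^3 - x*y*z^2 + y^2*z + 3*x*y - z
so tr(b^-2) = tr(b^-1) tr(b) - tr(1)  (eliminate b^-1) = y^2 - 2
reduce: tr(a b a^-1 b^-1) = tr(b^-1 a b) tr(a) - tr(b^-1 a b a)  (eliminate a^-1) = -x*y*z + x^2 + y^2 + z^2 - 2
so tr(a^-1 b^-2 a b) = tr(a b a^-1 b^-1) tr(b) - tr(a b a^-1)  (eliminate b^-1) = -x*y^2*z + x^2*y + y^3 + y*z^2 - 3*y
tr(b^-2 a b^-1 a^-1) = tr(a^-1 b^-2 a) tr(b) - tr(a^-1 b^-2 a b)  (eliminate b^-1) = x*y^2*z - x^2*y - y*z^2 + y
assemble the triple (tr(r) - 2; tr(r a) - x; tr(r b) - y)

x^2*y^2*z - x^3*y - x*y^3 - x*y*z^2 + y^2*z + 3*x*y - z - 2; x*y^2*z - x^2*y - y*z^2 - x + y; x^2*y*z - x^3 - x*y^2 - x*z^2 + y*z + 3*x - y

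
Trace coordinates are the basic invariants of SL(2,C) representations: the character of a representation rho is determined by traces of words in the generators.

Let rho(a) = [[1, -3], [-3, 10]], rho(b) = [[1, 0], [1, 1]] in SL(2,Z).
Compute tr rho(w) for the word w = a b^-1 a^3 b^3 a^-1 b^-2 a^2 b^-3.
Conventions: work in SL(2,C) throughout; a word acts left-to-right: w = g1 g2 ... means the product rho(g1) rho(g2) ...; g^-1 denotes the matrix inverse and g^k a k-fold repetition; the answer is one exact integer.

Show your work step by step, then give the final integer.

19928432

rho(a) = [[1, -3], [-3, 10]]
... * rho(b^-1) = [[1, 0], [-1, 1]]  ->  [[4, -3], [-13, 10]]
... * rho(a) = [[1, -3], [-3, 10]]  ->  [[13, -42], [-43, 139]]
... * rho(a) = [[1, -3], [-3, 10]]  ->  [[139, -459], [-460, 1519]]
... * rho(a) = [[1, -3], [-3, 10]]  ->  [[1516, -5007], [-5017, 16570]]
... * rho(b) = [[1, 0], [1, 1]]  ->  [[-3491, -5007], [11553, 16570]]
... * rho(b) = [[1, 0], [1, 1]]  ->  [[-8498, -5007], [28123, 16570]]
... * rho(b) = [[1, 0], [1, 1]]  ->  [[-13505, -5007], [44693, 16570]]
... * rho(a^-1) = [[10, 3], [3, 1]]  ->  [[-150071, -45522], [496640, 150649]]
... * rho(b^-1) = [[1, 0], [-1, 1]]  ->  [[-104549, -45522], [345991, 150649]]
... * rho(b^-1) = [[1, 0], [-1, 1]]  ->  [[-59027, -45522], [195342, 150649]]
... * rho(a) = [[1, -3], [-3, 10]]  ->  [[77539, -278139], [-256605, 920464]]
... * rho(a) = [[1, -3], [-3, 10]]  ->  [[911956, -3014007], [-3017997, 9974455]]
... * rho(b^-1) = [[1, 0], [-1, 1]]  ->  [[3925963, -3014007], [-12992452, 9974455]]
... * rho(b^-1) = [[1, 0], [-1, 1]]  ->  [[6939970, -3014007], [-22966907, 9974455]]
... * rho(b^-1) = [[1, 0], [-1, 1]]  ->  [[9953977, -3014007], [-32941362, 9974455]]
tr = 9953977 + 9974455 = 19928432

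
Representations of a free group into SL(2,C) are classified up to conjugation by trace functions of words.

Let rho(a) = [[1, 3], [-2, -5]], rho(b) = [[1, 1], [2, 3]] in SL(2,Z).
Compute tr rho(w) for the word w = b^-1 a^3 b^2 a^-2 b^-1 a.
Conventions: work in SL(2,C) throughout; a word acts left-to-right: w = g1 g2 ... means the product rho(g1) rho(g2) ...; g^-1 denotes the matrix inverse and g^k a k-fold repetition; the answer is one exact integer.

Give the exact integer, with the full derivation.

-46034

rho(b^-1) = [[3, -1], [-2, 1]]
... * rho(a) = [[1, 3], [-2, -5]]  ->  [[5, 14], [-4, -11]]
... * rho(a) = [[1, 3], [-2, -5]]  ->  [[-23, -55], [18, 43]]
... * rho(a) = [[1, 3], [-2, -5]]  ->  [[87, 206], [-68, -161]]
... * rho(b) = [[1, 1], [2, 3]]  ->  [[499, 705], [-390, -551]]
... * rho(b) = [[1, 1], [2, 3]]  ->  [[1909, 2614], [-1492, -2043]]
... * rho(a^-1) = [[-5, -3], [2, 1]]  ->  [[-4317, -3113], [3374, 2433]]
... * rho(a^-1) = [[-5, -3], [2, 1]]  ->  [[15359, 9838], [-12004, -7689]]
... * rho(b^-1) = [[3, -1], [-2, 1]]  ->  [[26401, -5521], [-20634, 4315]]
... * rho(a) = [[1, 3], [-2, -5]]  ->  [[37443, 106808], [-29264, -83477]]
tr = 37443 + -83477 = -46034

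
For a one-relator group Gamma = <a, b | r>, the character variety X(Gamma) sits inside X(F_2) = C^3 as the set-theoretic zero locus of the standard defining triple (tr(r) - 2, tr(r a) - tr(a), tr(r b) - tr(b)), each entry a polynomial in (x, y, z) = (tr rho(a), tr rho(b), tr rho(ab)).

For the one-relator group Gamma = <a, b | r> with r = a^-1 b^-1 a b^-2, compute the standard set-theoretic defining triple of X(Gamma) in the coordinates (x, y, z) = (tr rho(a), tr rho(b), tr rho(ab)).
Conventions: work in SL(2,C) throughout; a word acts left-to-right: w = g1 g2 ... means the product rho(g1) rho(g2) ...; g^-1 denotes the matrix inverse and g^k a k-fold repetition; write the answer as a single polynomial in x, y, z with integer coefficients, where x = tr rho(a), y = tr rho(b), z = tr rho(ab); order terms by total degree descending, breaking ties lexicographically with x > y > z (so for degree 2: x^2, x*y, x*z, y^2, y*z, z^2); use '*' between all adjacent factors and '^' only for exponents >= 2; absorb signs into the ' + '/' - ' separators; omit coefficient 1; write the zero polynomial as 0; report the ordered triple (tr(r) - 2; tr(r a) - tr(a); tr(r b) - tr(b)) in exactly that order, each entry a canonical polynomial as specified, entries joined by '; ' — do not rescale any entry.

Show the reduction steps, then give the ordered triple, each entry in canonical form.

and tr(a b^-1) = tr(a) * tr(b) - tr(a b) = x*y - z
tr(b^-1 a b^-1) = tr(a b^-1) * tr(b) - tr(a) = x*y^2 - y*z - x
and tr(a^2) = tr(a) * tr(a) - tr(1) = x^2 - 2
next, tr(a^2 b) = tr(a) * tr(b a) - tr(b) = x*z - y
tr(a b^-1 a) = tr(a^2) * tr(b) - tr(a^2 b) = x^2*y - x*z - y
tr(a b a b) = tr(a b) * tr(a b) - tr(1) = z^2 - 2
and tr(a b^-1 a b) = tr(a b a) * tr(b) - tr(a b a b) = x*y*z - y^2 - z^2 + 2
tr(b^-1 a b^-1 a) = tr(a b^-1 a) * tr(b) - tr(a b^-1 a b) = x^2*y^2 - 2*x*y*z + z^2 - 2
and tr(a^-1 b^-1 a b^-1) = tr(b^-1 a b^-1) * tr(a) - tr(b^-1 a b^-1 a) = x*y*z - x^2 - z^2 + 2
next, tr(a^-1 b^-1 a b^-2) = tr(a^-1 b^-1 a b^-1) * tr(b) - tr(a^-1 b^-1 a) = x*y^2*z - x^2*y - y*z^2 + y
next, tr(b^-1 a b^-2) = tr(a b^-2) * tr(b) - tr(a b^-1) = x*y^3 - y^2*z - 2*x*y + z
assemble the triple (tr(r) - 2; tr(r a) - x; tr(r b) - y)

x*y^2*z - x^2*y - y*z^2 + y - 2; x*y^3 - y^2*z - 2*x*y - x + z; x*y*z - x^2 - z^2 - y + 2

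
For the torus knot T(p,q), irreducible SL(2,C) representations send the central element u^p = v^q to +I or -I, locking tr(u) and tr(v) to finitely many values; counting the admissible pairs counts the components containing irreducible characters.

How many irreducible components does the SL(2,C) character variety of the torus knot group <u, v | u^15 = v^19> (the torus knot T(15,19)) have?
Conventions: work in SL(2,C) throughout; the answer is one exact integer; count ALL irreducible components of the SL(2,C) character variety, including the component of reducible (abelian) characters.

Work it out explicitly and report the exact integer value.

127

For T(15,19): irreducibility forces the central element u^15 = v^19 to one of +I, -I.
This locks tr(u) to 2*cos(pi*alpha/15), alpha in 1..14, and tr(v) to 2*cos(pi*beta/19), beta in 1..18, on each component of irreducible characters.
u^15 = (-1)^alpha I and v^19 = (-1)^beta I must agree, so alpha and beta have equal parity.
count pairs: odd alpha (7 choices) x odd beta (9), plus even alpha (7) x even beta (9): 7*9 + 7*9 = 126.
That is 126 components of irreducible characters, and with the reducible (abelian) component the total is 127.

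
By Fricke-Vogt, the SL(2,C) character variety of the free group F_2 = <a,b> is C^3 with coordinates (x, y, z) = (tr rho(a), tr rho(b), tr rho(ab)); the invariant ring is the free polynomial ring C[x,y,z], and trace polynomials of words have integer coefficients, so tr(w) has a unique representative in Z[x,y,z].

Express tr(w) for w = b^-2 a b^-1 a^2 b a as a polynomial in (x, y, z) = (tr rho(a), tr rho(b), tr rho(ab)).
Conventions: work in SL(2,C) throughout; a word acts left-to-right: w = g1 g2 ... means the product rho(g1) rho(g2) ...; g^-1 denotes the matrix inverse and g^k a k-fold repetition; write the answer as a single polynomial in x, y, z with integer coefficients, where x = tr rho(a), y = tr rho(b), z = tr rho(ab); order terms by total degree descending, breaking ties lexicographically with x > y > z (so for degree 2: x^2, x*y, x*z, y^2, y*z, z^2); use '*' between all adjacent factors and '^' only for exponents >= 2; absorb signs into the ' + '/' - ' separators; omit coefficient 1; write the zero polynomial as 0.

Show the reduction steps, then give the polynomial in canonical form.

x^3*y^3*z - x^2*y^4 - 2*x^2*y^2*z^2 - x^3*y*z + x*y^3*z + x*y*z^3 + 2*x^2*y^2 + x^2*z^2 - 2*x*y*z + y^2 - 2

tr(b a^2) = tr(a)*tr(b a) - tr(b)  (reduce the a square) = x*z - y
so tr(b a^3) = tr(a)*tr(b a^2) - tr(b a)  (reduce the a square) = x^2*z - x*y - z
so tr(a^2 b a^2) = tr(a)*tr(b a^3) - tr(b a^2)  (reduce the a square) = x^3*z - x^2*y - 2*x*z + y
tr(b a b a) = tr(a b)*tr(a b) - tr(1)  (split on a) = z^2 - 2
reduce: tr(b a b) = tr(b)*tr(a b) - tr(a)  (reduce the b square) = y*z - x
reduce: tr(b a^2 b a) = tr(a)*tr(b a b a) - tr(b a b)  (reduce the a square) = x*z^2 - y*z - x
so tr(b^2) = tr(b)*tr(b) - tr(1)  (reduce the b square) = y^2 - 2
reduce: tr(b a^2 b) = tr(a)*tr(b^2 a) - tr(b^2)  (reduce the a square) = x*y*z - x^2 - y^2 + 2
reduce: tr(a^2 b a^2 b) = tr(a)*tr(b a^2 b a) - tr(b a^2 b)  (reduce the a square) = x^2*z^2 - 2*x*y*z + y^2 - 2
so tr(a b^-1 a^2 b a) = tr(a^2 b a^2)*tr(b) - tr(a^2 b a^2 b)  (eliminate b^-1) = x^3*y*z - x^2*y^2 - x^2*z^2 + 2
tr(a^2 b a b a) = tr(a)*tr(b a b a^2) - tr(b a b a)  (reduce the a square) = x^2*z^2 - x*y*z - x^2 - z^2 + 2
reduce: tr(b a b a b a) = tr(b a b a)*tr(b a) - tr(a b)  (split on b) = z^3 - 3*z
so tr(b a b a b) = tr(b)*tr(a b a b) - tr(a b a)  (reduce the b square) = y*z^2 - x*z - y
tr(a^2 b a b a b) = tr(a)*tr(b a b a b a) - tr(b a b a b)  (reduce the a square) = x*z^3 - y*z^2 - 2*x*z + y
tr(a b^-1 a^2 b a b) = tr(a^2 b a b a)*tr(b) - tr(a^2 b a b a b)  (eliminate b^-1) = x^2*y*z^2 - x*y^2*z - x*z^3 - x^2*y + 2*x*z + y
reduce: tr(b^-1 a b^-1 a^2 b a) = tr(a b^-1 a^2 b a)*tr(b) - tr(a b^-1 a^2 b a b)  (eliminate b^-1) = x^3*y^2*z - x^2*y^3 - 2*x^2*y*z^2 + x*y^2*z + x*z^3 + x^2*y - 2*x*z + y
reduce: tr(b^-2 a b^-1 a^2 b a) = tr(b^-1 a b^-1 a^2 b a)*tr(b) - tr(b^-1 a b^-1 a^2 b a b)  (eliminate b^-1) = x^3*y^3*z - x^2*y^4 - 2*x^2*y^2*z^2 - x^3*y*z + x*y^3*z + x*y*z^3 + 2*x^2*y^2 + x^2*z^2 - 2*x*y*z + y^2 - 2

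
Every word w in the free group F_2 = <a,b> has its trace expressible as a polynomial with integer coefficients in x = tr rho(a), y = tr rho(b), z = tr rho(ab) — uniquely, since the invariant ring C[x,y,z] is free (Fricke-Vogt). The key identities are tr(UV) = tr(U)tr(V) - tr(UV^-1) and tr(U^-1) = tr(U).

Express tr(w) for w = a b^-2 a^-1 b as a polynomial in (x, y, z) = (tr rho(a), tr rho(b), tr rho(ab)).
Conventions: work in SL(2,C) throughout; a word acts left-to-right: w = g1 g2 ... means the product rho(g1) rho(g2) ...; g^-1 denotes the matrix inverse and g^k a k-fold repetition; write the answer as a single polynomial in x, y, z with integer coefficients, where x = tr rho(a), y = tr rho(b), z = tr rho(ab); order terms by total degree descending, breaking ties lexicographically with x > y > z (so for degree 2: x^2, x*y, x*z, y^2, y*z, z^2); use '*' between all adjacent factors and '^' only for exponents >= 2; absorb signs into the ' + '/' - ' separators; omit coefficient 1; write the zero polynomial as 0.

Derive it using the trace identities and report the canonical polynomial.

trace(b a b) = trace(b) * trace(a b) - trace(a) = y*z - x
and trace(b a b a) = trace(a b) * trace(a b) - trace(1) = z^2 - 2
trace(a^-1 b a b) = trace(b a b) * trace(a) - trace(b a b a) = x*y*z - x^2 - z^2 + 2
and trace(b^-1 a^-1 b a) = trace(a^-1 b a) * trace(b) - trace(a^-1 b a b) = -x*y*z + x^2 + y^2 + z^2 - 2
and trace(a b^-2 a^-1 b) = trace(b^-1 a^-1 b a) * trace(b) - trace(b^-1 a^-1 b a b) = -x*y^2*z + x^2*y + y^3 + y*z^2 - 3*y

-x*y^2*z + x^2*y + y^3 + y*z^2 - 3*y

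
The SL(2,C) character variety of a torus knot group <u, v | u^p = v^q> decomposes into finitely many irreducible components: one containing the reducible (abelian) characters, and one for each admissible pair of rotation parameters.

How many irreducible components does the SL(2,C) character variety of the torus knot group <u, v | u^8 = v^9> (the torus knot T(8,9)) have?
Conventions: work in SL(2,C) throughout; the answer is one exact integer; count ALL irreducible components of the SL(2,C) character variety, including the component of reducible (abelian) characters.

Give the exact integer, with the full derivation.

For T(8,9): irreducibility forces the central element u^8 = v^9 to one of +I, -I.
This locks tr(u) to 2*cos(pi*alpha/8), alpha in 1..7, and tr(v) to 2*cos(pi*beta/9), beta in 1..8, on each component of irreducible characters.
u^8 = (-1)^alpha I and v^9 = (-1)^beta I must agree, so alpha and beta have equal parity.
count pairs: odd alpha (4 choices) x odd beta (4), plus even alpha (3) x even beta (4): 4*4 + 3*4 = 28.
Total: 28 irreducible-character components + 1 reducible (abelian) component = 29.

29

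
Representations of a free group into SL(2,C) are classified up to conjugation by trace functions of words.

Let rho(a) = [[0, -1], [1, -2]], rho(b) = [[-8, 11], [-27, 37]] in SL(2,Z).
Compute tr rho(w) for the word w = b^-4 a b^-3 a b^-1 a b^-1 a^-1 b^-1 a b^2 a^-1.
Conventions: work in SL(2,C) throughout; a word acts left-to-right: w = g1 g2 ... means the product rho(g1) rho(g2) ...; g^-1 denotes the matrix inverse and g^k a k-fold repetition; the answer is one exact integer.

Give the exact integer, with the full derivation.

rho(b^-1) = [[37, -11], [27, -8]]
... * rho(b^-1) = [[37, -11], [27, -8]]  ->  [[1072, -319], [783, -233]]
... * rho(b^-1) = [[37, -11], [27, -8]]  ->  [[31051, -9240], [22680, -6749]]
... * rho(b^-1) = [[37, -11], [27, -8]]  ->  [[899407, -267641], [656937, -195488]]
... * rho(a) = [[0, -1], [1, -2]]  ->  [[-267641, -364125], [-195488, -265961]]
... * rho(b^-1) = [[37, -11], [27, -8]]  ->  [[-19734092, 5857051], [-14414003, 4278056]]
... * rho(b^-1) = [[37, -11], [27, -8]]  ->  [[-572021027, 170218604], [-417810599, 124329585]]
... * rho(b^-1) = [[37, -11], [27, -8]]  ->  [[-16568875691, 4930482465], [-12102093368, 3601279909]]
... * rho(a) = [[0, -1], [1, -2]]  ->  [[4930482465, 6707910761], [3601279909, 4899533550]]
... * rho(b^-1) = [[37, -11], [27, -8]]  ->  [[363541441752, -107898593203], [265534762483, -78810347399]]
... * rho(a) = [[0, -1], [1, -2]]  ->  [[-107898593203, -147744255346], [-78810347399, -107914067685]]
... * rho(b^-1) = [[37, -11], [27, -8]]  ->  [[-7981342842853, 2368838568001], [-5829662681258, 1730226362869]]
... * rho(a^-1) = [[-2, 1], [-1, 0]]  ->  [[13593847117705, -7981342842853], [9929098999647, -5829662681258]]
... * rho(b^-1) = [[37, -11], [27, -8]]  ->  [[287476086598054, -85681575551931], [209975770592973, -62582787546053]]
... * rho(a) = [[0, -1], [1, -2]]  ->  [[-85681575551931, -116112935494192], [-62582787546053, -84810195500867]]
... * rho(b) = [[-8, 11], [-27, 37]]  ->  [[3820501862758632, -5238675944356345], [2790537578891833, -3826387896538662]]
... * rho(b) = [[-8, 11], [-27, 37]]  ->  [[110880235595552259, -151805489450839813], [80988172575409210, -110880438804120331]]
... * rho(a^-1) = [[-2, 1], [-1, 0]]  ->  [[-69954981740264705, 110880235595552259], [-51095906346698089, 80988172575409210]]
tr = -69954981740264705 + 80988172575409210 = 11033190835144505

11033190835144505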